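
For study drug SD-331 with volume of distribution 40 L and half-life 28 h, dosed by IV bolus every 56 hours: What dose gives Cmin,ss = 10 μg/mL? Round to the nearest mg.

τ/t½ = 56/28 ≈ 2, so f = (1/2)^(56/28) ≈ 0.250000.
Cmin,ss = (D/Vd)·f/(1−f), so D = Cmin,ss·Vd·(1−f)/f.
D = 10 × 40 × (1−f)/f ≈ 10 × 40 × 3.00000 ≈ 1200.00 mg.

1200 mg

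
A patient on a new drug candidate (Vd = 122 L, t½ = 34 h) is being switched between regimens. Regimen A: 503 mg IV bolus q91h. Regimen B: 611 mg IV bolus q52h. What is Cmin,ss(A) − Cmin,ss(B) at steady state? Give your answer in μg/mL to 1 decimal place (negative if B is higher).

-1.9 μg/mL

Regimen A: f = (1/2)^(91/34) ≈ 0.1564; Cmin,ss = (503/122)·f/(1−f) ≈ 0.764 μg/mL.
Regimen B: f = (1/2)^(52/34) ≈ 0.3464; Cmin,ss = (611/122)·f/(1−f) ≈ 2.654 μg/mL.
Difference ≈ 0.764 − 2.654 ≈ -1.890 μg/mL.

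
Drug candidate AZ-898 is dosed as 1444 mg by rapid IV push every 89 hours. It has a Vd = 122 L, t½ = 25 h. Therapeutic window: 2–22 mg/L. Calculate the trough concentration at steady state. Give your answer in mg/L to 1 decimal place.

1.1 mg/L

Over one 89-h interval, 89/25 ≈ 3.56 half-lives elapse, leaving f ≈ 0.0848 of each dose.
Single-dose peak C₀ = D/Vd = 1444/122 ≈ 11.836 mg/L.
Steady-state trough Cmin,ss = C₀·f/(1−f) ≈ 11.836 × 0.0848/0.9152 ≈ 1.097 mg/L.
Trough 1.1 mg/L vs MEC 2 mg/L: subtherapeutic.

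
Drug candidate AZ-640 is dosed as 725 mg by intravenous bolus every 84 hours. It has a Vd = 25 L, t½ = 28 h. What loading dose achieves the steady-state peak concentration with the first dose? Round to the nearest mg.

f = (1/2)^(84/28) ≈ 0.125000; accumulation ratio R = 1/(1−f) ≈ 1.14286.
Loading dose to hit Cmax,ss on first dose: D_load = D_maint·R ≈ 725 × 1.14286 ≈ 828.57 mg.

829 mg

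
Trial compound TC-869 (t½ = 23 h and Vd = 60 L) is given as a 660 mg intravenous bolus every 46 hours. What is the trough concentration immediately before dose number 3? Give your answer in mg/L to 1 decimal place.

3.4 mg/L

f = (1/2)^(τ/t½) = (1/2)^(46/23) ≈ 0.2500.
C₀ = D/Vd = 660/60 ≈ 11.000 mg/L.
Before the 3rd dose, 2 doses have been given. Superposition: Cmin = C₀·(f + f²).
≈ 11.000 × (0.2500 + 0.0625) ≈ 11.000 × 0.3125 ≈ 3.438 mg/L.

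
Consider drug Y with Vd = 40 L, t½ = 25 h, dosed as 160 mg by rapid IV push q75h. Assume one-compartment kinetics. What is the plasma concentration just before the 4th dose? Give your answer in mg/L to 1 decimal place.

0.6 mg/L

f = (1/2)^(τ/t½) = (1/2)^(75/25) ≈ 0.1250.
C₀ = D/Vd = 160/40 ≈ 4.000 mg/L.
Before the 4th dose, 3 doses have been given. Superposition: Cmin = C₀·(f + f² + … + f^3).
≈ 4.000 × (0.1250 + 0.0156 + 0.0020) ≈ 4.000 × 0.1426 ≈ 0.570 mg/L.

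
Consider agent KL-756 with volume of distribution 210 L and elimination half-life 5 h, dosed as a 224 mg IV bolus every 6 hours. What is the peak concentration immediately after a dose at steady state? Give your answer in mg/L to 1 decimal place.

k = ln2/t½ = ln2/5 ≈ 0.138629 h⁻¹; fraction remaining f = e^(−kτ) = e^(−0.138629×6) ≈ 0.4353.
Accumulation ratio R = 1/(1 − f) ≈ 1/0.5647 ≈ 1.7709.
Each bolus raises the concentration by D/Vd = 224/210 ≈ 1.067 mg/L.
Steady-state peak Cmax,ss = C₀·R ≈ 1.067 × 1.7709 ≈ 1.890 mg/L.

1.9 mg/L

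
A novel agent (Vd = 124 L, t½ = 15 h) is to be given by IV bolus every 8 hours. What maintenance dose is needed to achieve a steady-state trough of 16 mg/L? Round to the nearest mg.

887 mg

τ/t½ = 8/15 ≈ 0.53333, so f = (1/2)^(8/15) ≈ 0.690956.
Cmin,ss = (D/Vd)·f/(1−f), so D = Cmin,ss·Vd·(1−f)/f.
D = 16 × 124 × (1−f)/f ≈ 16 × 124 × 0.44727 ≈ 887.38 mg.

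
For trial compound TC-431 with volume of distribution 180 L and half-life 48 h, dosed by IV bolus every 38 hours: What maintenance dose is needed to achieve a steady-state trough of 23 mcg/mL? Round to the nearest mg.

3027 mg

τ/t½ = 38/48 ≈ 0.79167, so f = (1/2)^(38/48) ≈ 0.577676.
Cmin,ss = (D/Vd)·f/(1−f), so D = Cmin,ss·Vd·(1−f)/f.
D = 23 × 180 × (1−f)/f ≈ 23 × 180 × 0.73107 ≈ 3026.63 mg.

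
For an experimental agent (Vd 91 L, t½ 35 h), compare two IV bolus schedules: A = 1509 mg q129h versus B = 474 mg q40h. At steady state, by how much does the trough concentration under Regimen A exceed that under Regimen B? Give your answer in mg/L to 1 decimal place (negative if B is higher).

-2.9 mg/L

Regimen A: f = (1/2)^(129/35) ≈ 0.0777; Cmin,ss = (1509/91)·f/(1−f) ≈ 1.397 mg/L.
Regimen B: f = (1/2)^(40/35) ≈ 0.4529; Cmin,ss = (474/91)·f/(1−f) ≈ 4.312 mg/L.
Difference ≈ 1.397 − 4.312 ≈ -2.915 mg/L.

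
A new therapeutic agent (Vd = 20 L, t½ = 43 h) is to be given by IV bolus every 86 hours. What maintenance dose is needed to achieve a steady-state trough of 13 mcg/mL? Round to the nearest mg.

780 mg

τ/t½ = 86/43 ≈ 2, so f = (1/2)^(86/43) ≈ 0.250000.
Cmin,ss = (D/Vd)·f/(1−f), so D = Cmin,ss·Vd·(1−f)/f.
D = 13 × 20 × (1−f)/f ≈ 13 × 20 × 3.00000 ≈ 780.00 mg.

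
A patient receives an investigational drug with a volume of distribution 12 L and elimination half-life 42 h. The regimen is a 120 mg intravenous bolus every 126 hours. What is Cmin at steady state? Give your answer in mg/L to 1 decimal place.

1.4 mg/L

The dosing interval is 3 half-lives, so f = 2^(−3) = 0.125.
Accumulation ratio R = 1/(1 − f) = 1/0.875 = 8/7.
Single-dose peak C₀ = D/Vd = 120/12 = 10 mg/L.
Steady-state peak Cmax,ss = C₀·R = 10 × 8/7 ≈ 11.429 mg/L.
Steady-state trough Cmin,ss = Cmax,ss·f ≈ 11.429 × 0.125 ≈ 1.429 mg/L.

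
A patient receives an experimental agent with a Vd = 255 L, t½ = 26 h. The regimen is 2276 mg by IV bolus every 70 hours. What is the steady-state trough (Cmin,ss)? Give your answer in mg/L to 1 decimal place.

τ/t½ = 70/26 ≈ 2.6923, so fraction remaining f = (1/2)^(70/26) ≈ 0.1547.
Accumulation ratio R = 1/(1 − f) ≈ 1/0.8453 ≈ 1.1830.
Single-dose peak C₀ = D/Vd = 2276/255 ≈ 8.925 mg/L.
Cmax,ss = C₀/(1 − f) ≈ 8.925/0.8453 ≈ 10.558 mg/L.
Steady-state trough Cmin,ss = Cmax,ss·f ≈ 10.558 × 0.1547 ≈ 1.633 mg/L.

1.6 mg/L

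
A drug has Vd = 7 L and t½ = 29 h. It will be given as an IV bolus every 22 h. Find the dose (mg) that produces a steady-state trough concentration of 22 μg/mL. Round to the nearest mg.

τ/t½ = 22/29 ≈ 0.75862, so f = (1/2)^(22/29) ≈ 0.591061.
Cmin,ss = (D/Vd)·f/(1−f), so D = Cmin,ss·Vd·(1−f)/f.
D = 22 × 7 × (1−f)/f ≈ 22 × 7 × 0.69187 ≈ 106.55 mg.

107 mg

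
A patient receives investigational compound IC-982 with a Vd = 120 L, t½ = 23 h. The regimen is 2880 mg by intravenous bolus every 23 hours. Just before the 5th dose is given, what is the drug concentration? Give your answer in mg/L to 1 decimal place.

f = (1/2)^(τ/t½) = (1/2)^(23/23) ≈ 0.5000.
C₀ = D/Vd = 2880/120 ≈ 24.000 mg/L.
Before the 5th dose, 4 doses have been given. Superposition: Cmin = C₀·(f + f² + … + f^4).
≈ 24.000 × (0.5000 + 0.2500 + 0.1250 + 0.0625) ≈ 24.000 × 0.9375 ≈ 22.500 mg/L.

22.5 mg/L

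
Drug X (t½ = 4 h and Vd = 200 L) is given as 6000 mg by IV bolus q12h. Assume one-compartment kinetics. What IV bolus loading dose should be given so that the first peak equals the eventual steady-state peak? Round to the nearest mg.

f = (1/2)^(12/4) ≈ 0.125000; accumulation ratio R = 1/(1−f) ≈ 1.14286.
Loading dose to hit Cmax,ss on first dose: D_load = D_maint·R ≈ 6000 × 1.14286 ≈ 6857.16 mg.

6857 mg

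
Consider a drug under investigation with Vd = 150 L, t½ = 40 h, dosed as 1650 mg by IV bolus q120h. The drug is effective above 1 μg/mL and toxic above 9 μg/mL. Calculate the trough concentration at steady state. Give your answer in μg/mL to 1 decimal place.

1.6 μg/mL

The dosing interval is 3 half-lives, so f = 2^(−3) = 0.125.
Accumulation ratio R = 1/(1 − f) = 1/0.875 = 8/7.
Single-dose peak C₀ = D/Vd = 1650/150 = 11 μg/mL.
Steady-state peak Cmax,ss = C₀·R = 11 × 8/7 ≈ 12.571 μg/mL.
Steady-state trough Cmin,ss = Cmax,ss·f ≈ 12.571 × 0.125 ≈ 1.571 μg/mL.
Trough 1.6 μg/mL vs MEC 1 μg/mL: adequate.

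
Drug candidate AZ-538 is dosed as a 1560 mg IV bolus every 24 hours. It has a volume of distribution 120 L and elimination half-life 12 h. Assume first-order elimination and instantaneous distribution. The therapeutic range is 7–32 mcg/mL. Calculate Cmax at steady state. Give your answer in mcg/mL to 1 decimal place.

The dosing interval is 2 half-lives, so f = 2^(−2) = 0.25.
Accumulation ratio R = 1/(1 − f) = 1/0.75 = 4/3.
Single-dose peak C₀ = D/Vd = 1560/120 = 13 mcg/mL.
Steady-state peak Cmax,ss = C₀·R = 13 × 4/3 ≈ 17.333 mcg/mL.
Peak 17.3 mcg/mL vs MTC 32 mcg/mL: below toxic threshold.

17.3 mcg/mL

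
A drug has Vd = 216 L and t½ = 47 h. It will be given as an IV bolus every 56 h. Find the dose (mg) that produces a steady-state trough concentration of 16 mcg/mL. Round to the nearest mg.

4437 mg

τ/t½ = 56/47 ≈ 1.1915, so f = (1/2)^(56/47) ≈ 0.437851.
Cmin,ss = (D/Vd)·f/(1−f), so D = Cmin,ss·Vd·(1−f)/f.
D = 16 × 216 × (1−f)/f ≈ 16 × 216 × 1.28388 ≈ 4437.09 mg.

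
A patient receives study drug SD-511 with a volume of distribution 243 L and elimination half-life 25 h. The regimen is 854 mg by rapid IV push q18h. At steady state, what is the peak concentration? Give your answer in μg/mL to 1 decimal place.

8.9 μg/mL

Over one 18-h interval, 18/25 ≈ 0.72 half-lives elapse, leaving f ≈ 0.6071 of each dose.
At steady state, accumulation factor R = 1/(1 − e^(−kτ)) ≈ 2.5452.
Single-dose peak C₀ = D/Vd = 854/243 ≈ 3.514 μg/mL.
Cmax,ss = C₀/(1 − f) ≈ 3.514/0.3929 ≈ 8.944 μg/mL.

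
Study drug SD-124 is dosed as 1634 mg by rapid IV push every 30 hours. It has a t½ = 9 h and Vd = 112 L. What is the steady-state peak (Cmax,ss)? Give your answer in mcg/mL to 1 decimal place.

16.2 mcg/mL

Over one 30-h interval, 30/9 ≈ 3.3333 half-lives elapse, leaving f ≈ 0.0992 of each dose.
At steady state, accumulation factor R = 1/(1 − e^(−kτ)) ≈ 1.1101.
Each bolus raises the concentration by D/Vd = 1634/112 ≈ 14.589 mcg/mL.
Steady-state peak Cmax,ss = C₀·R ≈ 14.589 × 1.1101 ≈ 16.195 mcg/mL.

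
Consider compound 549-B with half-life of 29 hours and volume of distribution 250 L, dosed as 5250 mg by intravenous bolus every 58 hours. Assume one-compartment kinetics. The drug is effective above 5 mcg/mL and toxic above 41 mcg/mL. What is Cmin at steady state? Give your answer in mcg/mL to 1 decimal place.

7.0 mcg/mL

The dosing interval is 2 half-lives, so f = 2^(−2) = 0.25.
Accumulation ratio R = 1/(1 − f) = 1/0.75 = 4/3.
Single-dose peak C₀ = D/Vd = 5250/250 = 21 mcg/mL.
Steady-state peak Cmax,ss = C₀·R = 21 × 4/3 ≈ 28.000 mcg/mL.
Steady-state trough Cmin,ss = Cmax,ss·f ≈ 28.000 × 0.25 ≈ 7.000 mcg/mL.
Trough 7.0 mcg/mL vs MEC 5 mcg/mL: adequate.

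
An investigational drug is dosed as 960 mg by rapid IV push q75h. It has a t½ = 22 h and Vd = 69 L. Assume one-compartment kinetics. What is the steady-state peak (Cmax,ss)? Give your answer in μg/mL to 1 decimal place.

k = ln2/t½ = ln2/22 ≈ 0.031507 h⁻¹; fraction remaining f = e^(−kτ) = e^(−0.031507×75) ≈ 0.0941.
At steady state, accumulation factor R = 1/(1 − e^(−kτ)) ≈ 1.1039.
Single-dose peak C₀ = D/Vd = 960/69 ≈ 13.913 μg/mL.
Cmax,ss = C₀/(1 − f) ≈ 13.913/0.9059 ≈ 15.358 μg/mL.

15.4 μg/mL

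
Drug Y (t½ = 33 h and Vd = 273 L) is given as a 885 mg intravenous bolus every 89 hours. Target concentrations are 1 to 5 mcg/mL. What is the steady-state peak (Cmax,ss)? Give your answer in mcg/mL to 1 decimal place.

Over one 89-h interval, 89/33 ≈ 2.697 half-lives elapse, leaving f ≈ 0.1542 of each dose.
At steady state, accumulation factor R = 1/(1 − e^(−kτ)) ≈ 1.1823.
Each bolus raises the concentration by D/Vd = 885/273 ≈ 3.242 mcg/mL.
Steady-state peak Cmax,ss = C₀·R ≈ 3.242 × 1.1823 ≈ 3.833 mcg/mL.
Peak 3.8 mcg/mL vs MTC 5 mcg/mL: below toxic threshold.

3.8 mcg/mL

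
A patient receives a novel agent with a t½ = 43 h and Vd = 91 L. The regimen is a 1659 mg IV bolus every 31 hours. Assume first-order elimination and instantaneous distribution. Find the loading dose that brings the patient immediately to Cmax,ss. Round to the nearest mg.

4218 mg

f = (1/2)^(31/43) ≈ 0.606706; accumulation ratio R = 1/(1−f) ≈ 2.54263.
Loading dose to hit Cmax,ss on first dose: D_load = D_maint·R ≈ 1659 × 2.54263 ≈ 4218.22 mg.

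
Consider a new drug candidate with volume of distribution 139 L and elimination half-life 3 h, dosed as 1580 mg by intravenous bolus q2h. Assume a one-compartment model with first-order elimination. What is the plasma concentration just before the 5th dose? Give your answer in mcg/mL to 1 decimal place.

f = (1/2)^(τ/t½) = (1/2)^(2/3) ≈ 0.6300.
C₀ = D/Vd = 1580/139 ≈ 11.367 mcg/mL.
Before the 5th dose, 4 doses have been given. Superposition: Cmin = C₀·(f + f² + … + f^4).
≈ 11.367 × (0.6300 + 0.3969 + 0.2500 + 0.1575) ≈ 11.367 × 1.4344 ≈ 16.305 mcg/mL.

16.3 mcg/mL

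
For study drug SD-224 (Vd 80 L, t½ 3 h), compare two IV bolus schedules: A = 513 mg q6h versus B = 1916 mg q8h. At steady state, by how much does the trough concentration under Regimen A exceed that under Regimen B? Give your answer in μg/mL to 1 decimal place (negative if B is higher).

-2.3 μg/mL

Regimen A: f = (1/2)^(6/3) ≈ 0.2500; Cmin,ss = (513/80)·f/(1−f) ≈ 2.137 μg/mL.
Regimen B: f = (1/2)^(8/3) ≈ 0.1575; Cmin,ss = (1916/80)·f/(1−f) ≈ 4.477 μg/mL.
Difference ≈ 2.137 − 4.477 ≈ -2.340 μg/mL.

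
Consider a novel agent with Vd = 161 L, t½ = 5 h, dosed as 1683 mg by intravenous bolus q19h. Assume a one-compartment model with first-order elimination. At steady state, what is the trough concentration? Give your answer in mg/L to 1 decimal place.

0.8 mg/L

Over one 19-h interval, 19/5 ≈ 3.8 half-lives elapse, leaving f ≈ 0.0718 of each dose.
At steady state, accumulation factor R = 1/(1 − e^(−kτ)) ≈ 1.0774.
Each bolus raises the concentration by D/Vd = 1683/161 ≈ 10.453 mg/L.
Cmax,ss = C₀/(1 − f) ≈ 10.453/0.9282 ≈ 11.262 mg/L.
One interval later, Cmin,ss = Cmax,ss·e^(−kτ) ≈ 11.262 × 0.0718 ≈ 0.809 mg/L.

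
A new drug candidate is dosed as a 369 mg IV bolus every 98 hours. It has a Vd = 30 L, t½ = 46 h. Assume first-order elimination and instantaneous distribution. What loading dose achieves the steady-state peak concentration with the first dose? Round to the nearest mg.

f = (1/2)^(98/46) ≈ 0.228389; accumulation ratio R = 1/(1−f) ≈ 1.29599.
Loading dose to hit Cmax,ss on first dose: D_load = D_maint·R ≈ 369 × 1.29599 ≈ 478.22 mg.

478 mg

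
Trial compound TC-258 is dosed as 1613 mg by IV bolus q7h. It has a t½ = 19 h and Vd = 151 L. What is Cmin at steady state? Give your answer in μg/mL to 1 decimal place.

τ/t½ = 7/19 ≈ 0.36842, so fraction remaining f = (1/2)^(7/19) ≈ 0.7746.
At steady state, accumulation factor R = 1/(1 − e^(−kτ)) ≈ 4.4366.
Single-dose peak C₀ = D/Vd = 1613/151 ≈ 10.682 μg/mL.
Steady-state peak Cmax,ss = C₀·R ≈ 10.682 × 4.4366 ≈ 47.392 μg/mL.
One interval later, Cmin,ss = Cmax,ss·e^(−kτ) ≈ 47.392 × 0.7746 ≈ 36.710 μg/mL.

36.7 μg/mL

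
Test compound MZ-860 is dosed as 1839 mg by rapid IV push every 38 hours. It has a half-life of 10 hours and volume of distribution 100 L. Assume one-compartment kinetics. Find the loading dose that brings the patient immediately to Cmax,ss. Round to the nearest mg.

f = (1/2)^(38/10) ≈ 0.071794; accumulation ratio R = 1/(1−f) ≈ 1.07735.
Loading dose to hit Cmax,ss on first dose: D_load = D_maint·R ≈ 1839 × 1.07735 ≈ 1981.25 mg.

1981 mg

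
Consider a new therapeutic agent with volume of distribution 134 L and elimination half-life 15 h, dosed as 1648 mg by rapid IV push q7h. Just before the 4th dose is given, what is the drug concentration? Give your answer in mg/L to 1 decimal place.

20.0 mg/L

f = (1/2)^(τ/t½) = (1/2)^(7/15) ≈ 0.7236.
C₀ = D/Vd = 1648/134 ≈ 12.299 mg/L.
Before the 4th dose, 3 doses have been given. Superposition: Cmin = C₀·(f + f² + … + f^3).
≈ 12.299 × (0.7236 + 0.5236 + 0.3789) ≈ 12.299 × 1.6261 ≈ 19.999 mg/L.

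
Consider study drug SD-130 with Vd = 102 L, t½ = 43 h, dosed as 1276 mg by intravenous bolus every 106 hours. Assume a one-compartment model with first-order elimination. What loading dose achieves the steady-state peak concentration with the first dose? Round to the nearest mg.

1558 mg

f = (1/2)^(106/43) ≈ 0.181103; accumulation ratio R = 1/(1−f) ≈ 1.22115.
Loading dose to hit Cmax,ss on first dose: D_load = D_maint·R ≈ 1276 × 1.22115 ≈ 1558.19 mg.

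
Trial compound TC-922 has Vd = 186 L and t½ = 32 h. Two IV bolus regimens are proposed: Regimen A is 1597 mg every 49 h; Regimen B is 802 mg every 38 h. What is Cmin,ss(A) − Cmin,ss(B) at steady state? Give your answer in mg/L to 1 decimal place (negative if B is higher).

1.2 mg/L

Regimen A: f = (1/2)^(49/32) ≈ 0.3460; Cmin,ss = (1597/186)·f/(1−f) ≈ 4.542 mg/L.
Regimen B: f = (1/2)^(38/32) ≈ 0.4391; Cmin,ss = (802/186)·f/(1−f) ≈ 3.376 mg/L.
Difference ≈ 4.542 − 3.376 ≈ 1.166 mg/L.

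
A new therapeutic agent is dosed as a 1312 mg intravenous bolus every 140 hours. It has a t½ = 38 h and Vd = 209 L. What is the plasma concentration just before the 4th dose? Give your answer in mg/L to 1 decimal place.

f = (1/2)^(τ/t½) = (1/2)^(140/38) ≈ 0.0778.
C₀ = D/Vd = 1312/209 ≈ 6.278 mg/L.
Before the 4th dose, 3 doses have been given. Superposition: Cmin = C₀·(f + f² + … + f^3).
≈ 6.278 × (0.0778 + 0.0061 + 0.0005) ≈ 6.278 × 0.0844 ≈ 0.530 mg/L.

0.5 mg/L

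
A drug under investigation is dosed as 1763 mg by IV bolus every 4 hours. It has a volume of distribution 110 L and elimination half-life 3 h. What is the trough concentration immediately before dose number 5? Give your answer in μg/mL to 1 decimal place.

f = (1/2)^(τ/t½) = (1/2)^(4/3) ≈ 0.3969.
C₀ = D/Vd = 1763/110 ≈ 16.027 μg/mL.
Before the 5th dose, 4 doses have been given. Superposition: Cmin = C₀·(f + f² + … + f^4).
≈ 16.027 × (0.3969 + 0.1575 + 0.0625 + 0.0248) ≈ 16.027 × 0.6417 ≈ 10.285 μg/mL.

10.3 μg/mL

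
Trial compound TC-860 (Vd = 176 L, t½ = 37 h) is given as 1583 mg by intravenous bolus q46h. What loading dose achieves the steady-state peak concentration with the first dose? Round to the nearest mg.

2741 mg

f = (1/2)^(46/37) ≈ 0.422422; accumulation ratio R = 1/(1−f) ≈ 1.73137.
Loading dose to hit Cmax,ss on first dose: D_load = D_maint·R ≈ 1583 × 1.73137 ≈ 2740.76 mg.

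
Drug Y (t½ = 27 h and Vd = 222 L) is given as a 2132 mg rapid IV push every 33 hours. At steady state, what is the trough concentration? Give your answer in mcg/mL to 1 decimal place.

7.2 mcg/mL

k = ln2/t½ = ln2/27 ≈ 0.025672 h⁻¹; fraction remaining f = e^(−kτ) = e^(−0.025672×33) ≈ 0.4286.
Each bolus raises the concentration by D/Vd = 2132/222 ≈ 9.604 mcg/mL.
Steady-state trough Cmin,ss = C₀·f/(1−f) ≈ 9.604 × 0.4286/0.5714 ≈ 7.204 mcg/mL.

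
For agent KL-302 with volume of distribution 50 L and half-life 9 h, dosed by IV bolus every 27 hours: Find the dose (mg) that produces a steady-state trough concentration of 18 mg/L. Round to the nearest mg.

τ/t½ = 27/9 ≈ 3, so f = (1/2)^(27/9) ≈ 0.125000.
Cmin,ss = (D/Vd)·f/(1−f), so D = Cmin,ss·Vd·(1−f)/f.
D = 18 × 50 × (1−f)/f ≈ 18 × 50 × 7.00000 ≈ 6300.00 mg.

6300 mg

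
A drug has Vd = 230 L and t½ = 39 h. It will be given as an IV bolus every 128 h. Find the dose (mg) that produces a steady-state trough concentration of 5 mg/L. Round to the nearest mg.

10036 mg

τ/t½ = 128/39 ≈ 3.2821, so f = (1/2)^(128/39) ≈ 0.102803.
Cmin,ss = (D/Vd)·f/(1−f), so D = Cmin,ss·Vd·(1−f)/f.
D = 5 × 230 × (1−f)/f ≈ 5 × 230 × 8.72734 ≈ 10036.44 mg.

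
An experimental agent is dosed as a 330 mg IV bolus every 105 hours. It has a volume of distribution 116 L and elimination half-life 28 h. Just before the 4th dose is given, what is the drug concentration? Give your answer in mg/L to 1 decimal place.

0.2 mg/L

f = (1/2)^(τ/t½) = (1/2)^(105/28) ≈ 0.0743.
C₀ = D/Vd = 330/116 ≈ 2.845 mg/L.
Before the 4th dose, 3 doses have been given. Superposition: Cmin = C₀·(f + f² + … + f^3).
≈ 2.845 × (0.0743 + 0.0055 + 0.0004) ≈ 2.845 × 0.0802 ≈ 0.228 mg/L.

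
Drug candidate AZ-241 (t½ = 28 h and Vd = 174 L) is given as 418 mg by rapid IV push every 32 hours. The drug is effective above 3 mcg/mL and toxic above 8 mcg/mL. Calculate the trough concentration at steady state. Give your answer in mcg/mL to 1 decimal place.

k = ln2/t½ = ln2/28 ≈ 0.024755 h⁻¹; fraction remaining f = e^(−kτ) = e^(−0.024755×32) ≈ 0.4529.
Accumulation ratio R = 1/(1 − f) ≈ 1/0.5471 ≈ 1.8278.
Each bolus raises the concentration by D/Vd = 418/174 ≈ 2.402 mcg/mL.
Steady-state peak Cmax,ss = C₀·R ≈ 2.402 × 1.8278 ≈ 4.390 mcg/mL.
Steady-state trough Cmin,ss = Cmax,ss·f ≈ 4.390 × 0.4529 ≈ 1.988 mcg/mL.
Trough 2.0 mcg/mL vs MEC 3 mcg/mL: subtherapeutic.

2.0 mcg/mL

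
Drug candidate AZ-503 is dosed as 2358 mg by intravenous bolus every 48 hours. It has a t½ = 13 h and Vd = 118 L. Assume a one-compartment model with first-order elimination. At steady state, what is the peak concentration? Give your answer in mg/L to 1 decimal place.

k = ln2/t½ = ln2/13 ≈ 0.053319 h⁻¹; fraction remaining f = e^(−kτ) = e^(−0.053319×48) ≈ 0.0774.
Accumulation ratio R = 1/(1 − f) ≈ 1/0.9226 ≈ 1.0839.
Each bolus raises the concentration by D/Vd = 2358/118 ≈ 19.983 mg/L.
Steady-state peak Cmax,ss = C₀·R ≈ 19.983 × 1.0839 ≈ 21.660 mg/L.

21.7 mg/L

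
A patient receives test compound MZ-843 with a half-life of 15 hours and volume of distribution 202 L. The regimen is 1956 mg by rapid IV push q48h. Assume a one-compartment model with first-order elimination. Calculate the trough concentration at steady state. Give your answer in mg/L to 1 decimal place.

k = ln2/t½ = ln2/15 ≈ 0.046210 h⁻¹; fraction remaining f = e^(−kτ) = e^(−0.046210×48) ≈ 0.1088.
Each bolus raises the concentration by D/Vd = 1956/202 ≈ 9.683 mg/L.
Steady-state trough Cmin,ss = C₀·f/(1−f) ≈ 9.683 × 0.1088/0.8912 ≈ 1.182 mg/L.

1.2 mg/L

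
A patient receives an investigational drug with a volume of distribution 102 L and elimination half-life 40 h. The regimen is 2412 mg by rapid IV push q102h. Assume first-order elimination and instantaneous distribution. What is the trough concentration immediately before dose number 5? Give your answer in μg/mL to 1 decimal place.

4.9 μg/mL

f = (1/2)^(τ/t½) = (1/2)^(102/40) ≈ 0.1708.
C₀ = D/Vd = 2412/102 ≈ 23.647 μg/mL.
Before the 5th dose, 4 doses have been given. Superposition: Cmin = C₀·(f + f² + … + f^4).
≈ 23.647 × (0.1708 + 0.0292 + 0.0050 + 0.0009) ≈ 23.647 × 0.2059 ≈ 4.869 μg/mL.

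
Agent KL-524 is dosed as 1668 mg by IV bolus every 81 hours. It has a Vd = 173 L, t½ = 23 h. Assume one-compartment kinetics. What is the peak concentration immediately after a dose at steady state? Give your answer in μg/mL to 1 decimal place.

10.6 μg/mL

k = ln2/t½ = ln2/23 ≈ 0.030137 h⁻¹; fraction remaining f = e^(−kτ) = e^(−0.030137×81) ≈ 0.0871.
Accumulation ratio R = 1/(1 − f) ≈ 1/0.9129 ≈ 1.0954.
Each bolus raises the concentration by D/Vd = 1668/173 ≈ 9.642 μg/mL.
Cmax,ss = C₀/(1 − f) ≈ 9.642/0.9129 ≈ 10.562 μg/mL.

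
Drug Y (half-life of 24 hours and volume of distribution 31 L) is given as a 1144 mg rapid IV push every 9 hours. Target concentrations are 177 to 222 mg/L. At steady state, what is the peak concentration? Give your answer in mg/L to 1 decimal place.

161.2 mg/L

τ/t½ = 9/24 ≈ 0.375, so fraction remaining f = (1/2)^(9/24) ≈ 0.7711.
At steady state, accumulation factor R = 1/(1 − e^(−kτ)) ≈ 4.3687.
Single-dose peak C₀ = D/Vd = 1144/31 ≈ 36.903 mg/L.
Steady-state peak Cmax,ss = C₀·R ≈ 36.903 × 4.3687 ≈ 161.218 mg/L.
Peak 161.2 mg/L vs MTC 222 mg/L: below toxic threshold.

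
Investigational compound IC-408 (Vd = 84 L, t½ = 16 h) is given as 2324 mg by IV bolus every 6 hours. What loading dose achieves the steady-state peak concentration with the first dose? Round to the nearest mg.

10153 mg

f = (1/2)^(6/16) ≈ 0.771105; accumulation ratio R = 1/(1−f) ≈ 4.36882.
Loading dose to hit Cmax,ss on first dose: D_load = D_maint·R ≈ 2324 × 4.36882 ≈ 10153.14 mg.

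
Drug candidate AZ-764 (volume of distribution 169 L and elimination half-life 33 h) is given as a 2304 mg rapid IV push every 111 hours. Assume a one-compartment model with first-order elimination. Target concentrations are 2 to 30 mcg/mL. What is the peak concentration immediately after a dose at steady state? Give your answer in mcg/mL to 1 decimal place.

15.1 mcg/mL

k = ln2/t½ = ln2/33 ≈ 0.021004 h⁻¹; fraction remaining f = e^(−kτ) = e^(−0.021004×111) ≈ 0.0972.
At steady state, accumulation factor R = 1/(1 − e^(−kτ)) ≈ 1.1077.
Each bolus raises the concentration by D/Vd = 2304/169 ≈ 13.633 mcg/mL.
Steady-state peak Cmax,ss = C₀·R ≈ 13.633 × 1.1077 ≈ 15.101 mcg/mL.
Peak 15.1 mcg/mL vs MTC 30 mcg/mL: below toxic threshold.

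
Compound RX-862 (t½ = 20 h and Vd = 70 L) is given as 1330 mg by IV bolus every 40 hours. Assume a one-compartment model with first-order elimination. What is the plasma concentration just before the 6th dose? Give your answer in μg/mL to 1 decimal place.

f = (1/2)^(τ/t½) = (1/2)^(40/20) ≈ 0.2500.
C₀ = D/Vd = 1330/70 ≈ 19.000 μg/mL.
Before the 6th dose, 5 doses have been given. Superposition: Cmin = C₀·(f + f² + … + f^5).
≈ 19.000 × (0.2500 + 0.0625 + 0.0156 + 0.0039 + 0.0010) ≈ 19.000 × 0.3330 ≈ 6.327 μg/mL.

6.3 μg/mL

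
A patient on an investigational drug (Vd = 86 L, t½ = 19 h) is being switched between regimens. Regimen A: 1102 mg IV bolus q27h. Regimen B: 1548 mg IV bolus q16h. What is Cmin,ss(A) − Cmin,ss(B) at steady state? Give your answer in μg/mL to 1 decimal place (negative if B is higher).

Regimen A: f = (1/2)^(27/19) ≈ 0.3734; Cmin,ss = (1102/86)·f/(1−f) ≈ 7.636 μg/mL.
Regimen B: f = (1/2)^(16/19) ≈ 0.5578; Cmin,ss = (1548/86)·f/(1−f) ≈ 22.706 μg/mL.
Difference ≈ 7.636 − 22.706 ≈ -15.070 μg/mL.

-15.1 μg/mL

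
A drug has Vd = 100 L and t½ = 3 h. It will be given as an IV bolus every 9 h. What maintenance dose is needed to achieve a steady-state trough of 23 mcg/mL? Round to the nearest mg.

16100 mg

τ/t½ = 9/3 ≈ 3, so f = (1/2)^(9/3) ≈ 0.125000.
Cmin,ss = (D/Vd)·f/(1−f), so D = Cmin,ss·Vd·(1−f)/f.
D = 23 × 100 × (1−f)/f ≈ 23 × 100 × 7.00000 ≈ 16100.00 mg.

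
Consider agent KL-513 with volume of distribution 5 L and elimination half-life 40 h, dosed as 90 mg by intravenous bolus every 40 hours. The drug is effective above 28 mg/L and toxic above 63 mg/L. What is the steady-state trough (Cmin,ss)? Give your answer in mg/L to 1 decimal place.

18.0 mg/L

τ = 40 h = 1 half-life, so f = (1/2)^1 = 0.5.
Accumulation ratio R = 1/(1 − f) = 1/0.5 = 2/1.
Single-dose peak C₀ = D/Vd = 90/5 = 18 mg/L.
Steady-state peak Cmax,ss = C₀·R = 18 × 2/1 ≈ 36.000 mg/L.
Steady-state trough Cmin,ss = Cmax,ss·f ≈ 36.000 × 0.5 ≈ 18.000 mg/L.
Trough 18.0 mg/L vs MEC 28 mg/L: subtherapeutic.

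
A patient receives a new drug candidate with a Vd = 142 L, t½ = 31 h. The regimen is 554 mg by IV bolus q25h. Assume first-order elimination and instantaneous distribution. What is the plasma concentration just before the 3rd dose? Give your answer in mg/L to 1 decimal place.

f = (1/2)^(τ/t½) = (1/2)^(25/31) ≈ 0.5718.
C₀ = D/Vd = 554/142 ≈ 3.901 mg/L.
Before the 3rd dose, 2 doses have been given. Superposition: Cmin = C₀·(f + f²).
≈ 3.901 × (0.5718 + 0.3270) ≈ 3.901 × 0.8988 ≈ 3.506 mg/L.

3.5 mg/L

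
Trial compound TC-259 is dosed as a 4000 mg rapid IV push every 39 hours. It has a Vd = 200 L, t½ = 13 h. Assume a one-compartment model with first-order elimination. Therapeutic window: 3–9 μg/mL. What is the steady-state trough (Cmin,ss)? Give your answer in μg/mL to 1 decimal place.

2.9 μg/mL

The dosing interval is 3 half-lives, so f = 2^(−3) = 0.125.
At steady state, R = 1/(1 − 0.125) = 8/7.
Single-dose peak C₀ = D/Vd = 4000/200 = 20 μg/mL.
Steady-state peak Cmax,ss = C₀·R = 20 × 8/7 ≈ 22.857 μg/mL.
Steady-state trough Cmin,ss = Cmax,ss·f ≈ 22.857 × 0.125 ≈ 2.857 μg/mL.
Trough 2.9 μg/mL vs MEC 3 μg/mL: subtherapeutic.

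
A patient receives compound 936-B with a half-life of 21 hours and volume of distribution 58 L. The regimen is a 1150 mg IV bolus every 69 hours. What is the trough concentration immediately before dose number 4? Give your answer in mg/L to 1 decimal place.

f = (1/2)^(τ/t½) = (1/2)^(69/21) ≈ 0.1025.
C₀ = D/Vd = 1150/58 ≈ 19.828 mg/L.
Before the 4th dose, 3 doses have been given. Superposition: Cmin = C₀·(f + f² + … + f^3).
≈ 19.828 × (0.1025 + 0.0105 + 0.0011) ≈ 19.828 × 0.1141 ≈ 2.262 mg/L.

2.3 mg/L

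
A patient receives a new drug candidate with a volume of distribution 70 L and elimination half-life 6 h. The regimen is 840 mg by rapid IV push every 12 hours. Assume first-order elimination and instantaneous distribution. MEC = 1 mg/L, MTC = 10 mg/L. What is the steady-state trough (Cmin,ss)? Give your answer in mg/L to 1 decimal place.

4.0 mg/L

The dosing interval is 2 half-lives, so f = 2^(−2) = 0.25.
Accumulation ratio R = 1/(1 − f) = 1/0.75 = 4/3.
Single-dose peak C₀ = D/Vd = 840/70 = 12 mg/L.
Steady-state peak Cmax,ss = C₀·R = 12 × 4/3 ≈ 16.000 mg/L.
Steady-state trough Cmin,ss = Cmax,ss·f ≈ 16.000 × 0.25 ≈ 4.000 mg/L.
Trough 4.0 mg/L vs MEC 1 mg/L: adequate.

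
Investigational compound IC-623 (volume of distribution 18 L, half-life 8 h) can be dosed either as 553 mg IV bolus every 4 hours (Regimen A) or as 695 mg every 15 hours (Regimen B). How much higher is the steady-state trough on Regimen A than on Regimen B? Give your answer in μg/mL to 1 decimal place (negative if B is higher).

Regimen A: f = (1/2)^(4/8) ≈ 0.7071; Cmin,ss = (553/18)·f/(1−f) ≈ 74.168 μg/mL.
Regimen B: f = (1/2)^(15/8) ≈ 0.2726; Cmin,ss = (695/18)·f/(1−f) ≈ 14.470 μg/mL.
Difference ≈ 74.168 − 14.470 ≈ 59.698 μg/mL.

59.7 μg/mL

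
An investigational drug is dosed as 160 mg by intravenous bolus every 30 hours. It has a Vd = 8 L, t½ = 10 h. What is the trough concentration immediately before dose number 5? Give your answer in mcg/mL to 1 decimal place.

2.9 mcg/mL

f = (1/2)^(τ/t½) = (1/2)^(30/10) ≈ 0.1250.
C₀ = D/Vd = 160/8 ≈ 20.000 mcg/mL.
Before the 5th dose, 4 doses have been given. Superposition: Cmin = C₀·(f + f² + … + f^4).
≈ 20.000 × (0.1250 + 0.0156 + 0.0020 + 0.0002) ≈ 20.000 × 0.1428 ≈ 2.856 mcg/mL.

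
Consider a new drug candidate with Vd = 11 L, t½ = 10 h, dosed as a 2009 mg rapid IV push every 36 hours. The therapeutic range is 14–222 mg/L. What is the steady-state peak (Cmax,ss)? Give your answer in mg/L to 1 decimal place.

199.1 mg/L

Over one 36-h interval, 36/10 ≈ 3.6 half-lives elapse, leaving f ≈ 0.0825 of each dose.
Accumulation ratio R = 1/(1 − f) ≈ 1/0.9175 ≈ 1.0899.
Each bolus raises the concentration by D/Vd = 2009/11 ≈ 182.636 mg/L.
Cmax,ss = C₀/(1 − f) ≈ 182.636/0.9175 ≈ 199.058 mg/L.
Peak 199.1 mg/L vs MTC 222 mg/L: below toxic threshold.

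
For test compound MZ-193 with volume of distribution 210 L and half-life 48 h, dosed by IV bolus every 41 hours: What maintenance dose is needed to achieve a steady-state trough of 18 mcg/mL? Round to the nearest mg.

3053 mg

τ/t½ = 41/48 ≈ 0.85417, so f = (1/2)^(41/48) ≈ 0.553185.
Cmin,ss = (D/Vd)·f/(1−f), so D = Cmin,ss·Vd·(1−f)/f.
D = 18 × 210 × (1−f)/f ≈ 18 × 210 × 0.80771 ≈ 3053.14 mg.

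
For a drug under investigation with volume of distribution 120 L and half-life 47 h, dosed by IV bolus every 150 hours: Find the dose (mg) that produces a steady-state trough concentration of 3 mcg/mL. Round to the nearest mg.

2929 mg

τ/t½ = 150/47 ≈ 3.1915, so f = (1/2)^(150/47) ≈ 0.109463.
Cmin,ss = (D/Vd)·f/(1−f), so D = Cmin,ss·Vd·(1−f)/f.
D = 3 × 120 × (1−f)/f ≈ 3 × 120 × 8.13551 ≈ 2928.78 mg.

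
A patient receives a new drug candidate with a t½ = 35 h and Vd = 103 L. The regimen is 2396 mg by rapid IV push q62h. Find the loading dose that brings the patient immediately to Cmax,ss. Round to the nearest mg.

3389 mg

f = (1/2)^(62/35) ≈ 0.292919; accumulation ratio R = 1/(1−f) ≈ 1.41427.
Loading dose to hit Cmax,ss on first dose: D_load = D_maint·R ≈ 2396 × 1.41427 ≈ 3388.59 mg.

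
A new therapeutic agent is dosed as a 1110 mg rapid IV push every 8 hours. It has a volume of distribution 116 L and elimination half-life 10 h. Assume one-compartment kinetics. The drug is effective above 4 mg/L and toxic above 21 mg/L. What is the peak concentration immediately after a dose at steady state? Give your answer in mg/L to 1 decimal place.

22.5 mg/L

Over one 8-h interval, 8/10 ≈ 0.8 half-lives elapse, leaving f ≈ 0.5743 of each dose.
At steady state, accumulation factor R = 1/(1 − e^(−kτ)) ≈ 2.3491.
Each bolus raises the concentration by D/Vd = 1110/116 ≈ 9.569 mg/L.
Steady-state peak Cmax,ss = C₀·R ≈ 9.569 × 2.3491 ≈ 22.479 mg/L.
Peak 22.5 mg/L vs MTC 21 mg/L: exceeds toxic threshold.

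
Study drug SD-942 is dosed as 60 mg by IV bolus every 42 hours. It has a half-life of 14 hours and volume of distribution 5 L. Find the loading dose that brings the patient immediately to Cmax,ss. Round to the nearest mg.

69 mg

f = (1/2)^(42/14) ≈ 0.125000; accumulation ratio R = 1/(1−f) ≈ 1.14286.
Loading dose to hit Cmax,ss on first dose: D_load = D_maint·R ≈ 60 × 1.14286 ≈ 68.57 mg.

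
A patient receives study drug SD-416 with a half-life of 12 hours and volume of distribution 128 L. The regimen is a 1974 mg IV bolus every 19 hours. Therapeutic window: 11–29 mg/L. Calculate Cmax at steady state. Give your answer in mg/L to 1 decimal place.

Over one 19-h interval, 19/12 ≈ 1.5833 half-lives elapse, leaving f ≈ 0.3337 of each dose.
Accumulation ratio R = 1/(1 − f) ≈ 1/0.6663 ≈ 1.5008.
Single-dose peak C₀ = D/Vd = 1974/128 ≈ 15.422 mg/L.
Steady-state peak Cmax,ss = C₀·R ≈ 15.422 × 1.5008 ≈ 23.145 mg/L.
Peak 23.1 mg/L vs MTC 29 mg/L: below toxic threshold.

23.1 mg/L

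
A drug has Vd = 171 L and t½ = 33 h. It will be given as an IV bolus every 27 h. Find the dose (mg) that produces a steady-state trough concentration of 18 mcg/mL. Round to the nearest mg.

2349 mg

τ/t½ = 27/33 ≈ 0.81818, so f = (1/2)^(27/33) ≈ 0.567156.
Cmin,ss = (D/Vd)·f/(1−f), so D = Cmin,ss·Vd·(1−f)/f.
D = 18 × 171 × (1−f)/f ≈ 18 × 171 × 0.76318 ≈ 2349.07 mg.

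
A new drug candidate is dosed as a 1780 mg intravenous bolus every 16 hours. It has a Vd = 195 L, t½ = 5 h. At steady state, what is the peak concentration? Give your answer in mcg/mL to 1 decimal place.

10.2 mcg/mL

Over one 16-h interval, 16/5 ≈ 3.2 half-lives elapse, leaving f ≈ 0.1088 of each dose.
At steady state, accumulation factor R = 1/(1 − e^(−kτ)) ≈ 1.1221.
Single-dose peak C₀ = D/Vd = 1780/195 ≈ 9.128 mcg/mL.
Cmax,ss = C₀/(1 − f) ≈ 9.128/0.8912 ≈ 10.242 mcg/mL.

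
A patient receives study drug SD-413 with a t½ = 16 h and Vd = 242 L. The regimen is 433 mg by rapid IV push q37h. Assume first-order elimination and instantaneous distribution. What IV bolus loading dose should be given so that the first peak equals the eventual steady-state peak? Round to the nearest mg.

f = (1/2)^(37/16) ≈ 0.201311; accumulation ratio R = 1/(1−f) ≈ 1.25205.
Loading dose to hit Cmax,ss on first dose: D_load = D_maint·R ≈ 433 × 1.25205 ≈ 542.14 mg.

542 mg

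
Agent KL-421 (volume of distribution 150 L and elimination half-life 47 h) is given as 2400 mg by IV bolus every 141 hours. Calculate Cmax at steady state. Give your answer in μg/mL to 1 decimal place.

τ = 141 h = 3 half-lives, so f = (1/2)^3 = 0.125.
Accumulation ratio R = 1/(1 − f) = 1/0.875 = 8/7.
Single-dose peak C₀ = D/Vd = 2400/150 = 16 μg/mL.
Steady-state peak Cmax,ss = C₀·R = 16 × 8/7 ≈ 18.286 μg/mL.

18.3 μg/mL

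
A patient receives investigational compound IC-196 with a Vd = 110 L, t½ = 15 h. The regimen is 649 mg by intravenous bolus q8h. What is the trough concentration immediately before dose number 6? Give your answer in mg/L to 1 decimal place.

11.1 mg/L

f = (1/2)^(τ/t½) = (1/2)^(8/15) ≈ 0.6910.
C₀ = D/Vd = 649/110 ≈ 5.900 mg/L.
Before the 6th dose, 5 doses have been given. Superposition: Cmin = C₀·(f + f² + … + f^5).
≈ 5.900 × (0.6910 + 0.4775 + 0.3299 + 0.2280 + 0.1575) ≈ 5.900 × 1.8839 ≈ 11.115 mg/L.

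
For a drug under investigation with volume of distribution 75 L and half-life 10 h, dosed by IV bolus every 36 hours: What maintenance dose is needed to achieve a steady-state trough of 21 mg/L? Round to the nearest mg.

17523 mg

τ/t½ = 36/10 ≈ 3.6, so f = (1/2)^(36/10) ≈ 0.082469.
Cmin,ss = (D/Vd)·f/(1−f), so D = Cmin,ss·Vd·(1−f)/f.
D = 21 × 75 × (1−f)/f ≈ 21 × 75 × 11.12577 ≈ 17523.09 mg.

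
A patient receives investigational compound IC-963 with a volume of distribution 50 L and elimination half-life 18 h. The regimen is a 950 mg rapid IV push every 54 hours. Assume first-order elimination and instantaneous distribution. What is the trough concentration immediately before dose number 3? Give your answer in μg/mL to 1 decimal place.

2.7 μg/mL

f = (1/2)^(τ/t½) = (1/2)^(54/18) ≈ 0.1250.
C₀ = D/Vd = 950/50 ≈ 19.000 μg/mL.
Before the 3rd dose, 2 doses have been given. Superposition: Cmin = C₀·(f + f²).
≈ 19.000 × (0.1250 + 0.0156) ≈ 19.000 × 0.1406 ≈ 2.671 μg/mL.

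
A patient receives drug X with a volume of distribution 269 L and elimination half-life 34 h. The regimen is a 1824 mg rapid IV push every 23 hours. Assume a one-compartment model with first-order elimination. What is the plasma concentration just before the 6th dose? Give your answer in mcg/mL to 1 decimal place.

10.2 mcg/mL

f = (1/2)^(τ/t½) = (1/2)^(23/34) ≈ 0.6257.
C₀ = D/Vd = 1824/269 ≈ 6.781 mcg/mL.
Before the 6th dose, 5 doses have been given. Superposition: Cmin = C₀·(f + f² + … + f^5).
≈ 6.781 × (0.6257 + 0.3915 + 0.2450 + 0.1533 + 0.0959) ≈ 6.781 × 1.5114 ≈ 10.249 mcg/mL.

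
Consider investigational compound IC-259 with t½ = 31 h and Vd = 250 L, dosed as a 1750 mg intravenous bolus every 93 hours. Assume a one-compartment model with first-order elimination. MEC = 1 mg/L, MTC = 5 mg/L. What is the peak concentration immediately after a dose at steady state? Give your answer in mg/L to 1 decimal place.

τ = 93 h = 3 half-lives, so f = (1/2)^3 = 0.125.
At steady state, R = 1/(1 − 0.125) = 8/7.
Single-dose peak C₀ = D/Vd = 1750/250 = 7 mg/L.
Steady-state peak Cmax,ss = C₀·R = 7 × 8/7 ≈ 8.000 mg/L.
Peak 8.0 mg/L vs MTC 5 mg/L: exceeds toxic threshold.

8.0 mg/L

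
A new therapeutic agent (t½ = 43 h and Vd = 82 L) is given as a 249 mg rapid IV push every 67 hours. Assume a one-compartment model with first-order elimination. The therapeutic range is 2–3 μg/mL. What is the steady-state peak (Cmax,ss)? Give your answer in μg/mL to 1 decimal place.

k = ln2/t½ = ln2/43 ≈ 0.016120 h⁻¹; fraction remaining f = e^(−kτ) = e^(−0.016120×67) ≈ 0.3396.
At steady state, accumulation factor R = 1/(1 − e^(−kτ)) ≈ 1.5142.
Each bolus raises the concentration by D/Vd = 249/82 ≈ 3.037 μg/mL.
Steady-state peak Cmax,ss = C₀·R ≈ 3.037 × 1.5142 ≈ 4.599 μg/mL.
Peak 4.6 μg/mL vs MTC 3 μg/mL: exceeds toxic threshold.

4.6 μg/mL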